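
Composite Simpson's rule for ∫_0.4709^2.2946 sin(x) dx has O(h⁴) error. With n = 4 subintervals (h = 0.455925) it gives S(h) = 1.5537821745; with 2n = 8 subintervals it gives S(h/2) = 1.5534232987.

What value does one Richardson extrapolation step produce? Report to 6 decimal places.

1.553399

Method order is 4; weight 2^4 = 16.
Difference of the inputs: 1.5534232987 − 1.5537821745 = -0.0003588758
Divide by 2^4 − 1 = 15: (-0.0003588758)/15 = -0.0000239251
R = 1.5534232987 − 0.0000239251 = 1.5533993736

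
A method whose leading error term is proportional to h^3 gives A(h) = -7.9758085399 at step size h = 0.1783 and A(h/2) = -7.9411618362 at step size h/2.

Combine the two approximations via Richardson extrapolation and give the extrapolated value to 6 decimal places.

-7.936212

r = 3: numerator weight 8, denominator 7.
A(h/2) − A(h) = -7.9411618362 − (-7.9758085399) = 0.0346467037
Correction (A(h/2) − A(h))/(8 − 1) = 0.0346467037/7 = 0.0049495291
R = -7.9411618362 + 0.0049495291 = -7.9362123071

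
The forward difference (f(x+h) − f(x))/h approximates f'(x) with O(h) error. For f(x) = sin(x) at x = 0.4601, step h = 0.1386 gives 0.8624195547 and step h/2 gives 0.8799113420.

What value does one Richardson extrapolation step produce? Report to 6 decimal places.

Order 1 gives 2^r = 2 and 2^r − 1 = 1.
Difference of the inputs: 0.8799113420 − 0.8624195547 = 0.0174917873
Divide by 2^1 − 1 = 1: 0.0174917873/1 = 0.0174917873
R = 0.8799113420 + 0.0174917873 = 0.8974031293

0.897403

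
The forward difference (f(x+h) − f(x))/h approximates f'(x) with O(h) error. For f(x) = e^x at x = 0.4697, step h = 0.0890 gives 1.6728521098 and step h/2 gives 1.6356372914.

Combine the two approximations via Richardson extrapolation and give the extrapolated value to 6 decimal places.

Error is O(h^1); halving h shrinks it by 2^1 = 2.
2×1.6356372914 = 3.2712745828; subtract 1.6728521098 → 1.5984224730
Extrapolated: 1.5984224730 / 1 = 1.5984224730

1.598422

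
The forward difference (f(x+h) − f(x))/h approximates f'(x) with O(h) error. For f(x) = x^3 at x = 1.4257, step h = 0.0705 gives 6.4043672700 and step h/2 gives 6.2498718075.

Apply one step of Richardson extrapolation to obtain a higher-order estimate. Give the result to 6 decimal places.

6.095376

r = 1, so 2^r = 2.
Numerator 2*A(h/2) − A(h) = 2*6.2498718075 − 6.4043672700 = 6.0953763450
Extrapolated: 6.0953763450 / 1 = 6.0953763450
Gap between inputs: 1.545e-01; correction applied: −0.1544954625.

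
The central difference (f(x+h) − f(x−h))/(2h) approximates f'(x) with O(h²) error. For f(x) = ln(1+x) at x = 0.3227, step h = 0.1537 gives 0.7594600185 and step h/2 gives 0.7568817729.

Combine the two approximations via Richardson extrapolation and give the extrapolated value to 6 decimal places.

0.756022

Method order is 2; weight 2^2 = 4.
Weighted: 3.0275270916 − 0.7594600185 = 2.2680670731
R = 2.2680670731/3 = 0.7560223577
Shift from A(h/2): −0.0008594152.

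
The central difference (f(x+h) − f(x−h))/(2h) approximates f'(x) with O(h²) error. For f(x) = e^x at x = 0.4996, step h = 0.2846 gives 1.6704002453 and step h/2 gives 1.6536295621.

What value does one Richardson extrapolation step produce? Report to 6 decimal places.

1.648039

Leading term ∝ h^2; use weight 4 = 2^2.
4·1.6536295621 = 6.6145182484; subtract 1.6704002453 → 4.9441180031
R = 4.9441180031/3 = 1.6480393344
Shift from A(h/2): −0.0055902277.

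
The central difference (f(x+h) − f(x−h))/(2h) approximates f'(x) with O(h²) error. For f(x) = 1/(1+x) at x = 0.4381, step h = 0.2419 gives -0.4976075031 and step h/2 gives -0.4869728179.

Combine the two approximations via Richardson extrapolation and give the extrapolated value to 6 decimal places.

The method has order 2: 2^2 = 4.
4 × (-0.4869728179) = -1.9478912716; subtract (-0.4976075031) → -1.4502837685
Denominator 4 − 1 = 3.
(-1.4502837685) ÷ 3 = -0.4834279228
Correction |R − A(h/2)| = 3.545e-03; gap |A(h/2) − A(h)| = 1.063e-02.

-0.483428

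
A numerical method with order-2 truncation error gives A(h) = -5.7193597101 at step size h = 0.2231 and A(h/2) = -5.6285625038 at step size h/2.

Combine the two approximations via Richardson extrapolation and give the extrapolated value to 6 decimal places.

Error is O(h^2); halving h shrinks it by 2^2 = 4.
2^2×A(h/2) = -22.5142500152; minus A(h) gives -16.7948903051.
Denominator 4 − 1 = 3.
So the Richardson estimate is -5.5982967684.
Correction |R − A(h/2)| = 3.027e-02; gap |A(h/2) − A(h)| = 9.080e-02.

-5.598297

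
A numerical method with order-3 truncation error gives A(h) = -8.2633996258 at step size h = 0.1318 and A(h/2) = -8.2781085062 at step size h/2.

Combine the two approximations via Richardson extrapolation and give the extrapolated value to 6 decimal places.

-8.280210

r = 3: numerator weight 8, denominator 7.
Weighted: (-66.2248680496) − (-8.2633996258) = -57.9614684238
(-57.9614684238) ÷ 7 = -8.2802097748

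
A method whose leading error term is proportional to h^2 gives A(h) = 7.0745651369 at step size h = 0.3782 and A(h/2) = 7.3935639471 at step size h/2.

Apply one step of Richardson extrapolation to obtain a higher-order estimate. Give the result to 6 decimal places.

7.499897

Method order is 2; weight 2^2 = 4.
Numerator 4 × A(h/2) − A(h) = 4 × 7.3935639471 − 7.0745651369 = 22.4996906515
R = 22.4996906515/3 = 7.4998968838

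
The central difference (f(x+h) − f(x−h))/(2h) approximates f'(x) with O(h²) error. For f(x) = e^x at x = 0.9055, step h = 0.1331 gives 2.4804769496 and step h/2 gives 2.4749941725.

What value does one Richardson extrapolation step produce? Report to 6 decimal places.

2.473167

Order 2 gives 2^r = 4 and 2^r − 1 = 3.
Difference of the inputs: 2.4749941725 − 2.4804769496 = -0.0054827771
Correction (A(h/2) − A(h))/(4 − 1) = (-0.0054827771)/3 = -0.0018275924
R = A(h/2) + (A(h/2) − A(h))/3 = 2.4749941725 − 0.0018275924 = 2.4731665801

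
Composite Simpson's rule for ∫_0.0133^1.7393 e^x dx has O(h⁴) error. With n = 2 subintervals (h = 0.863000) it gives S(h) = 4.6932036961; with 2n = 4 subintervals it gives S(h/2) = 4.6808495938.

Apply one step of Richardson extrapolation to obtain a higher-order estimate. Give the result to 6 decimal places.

4.680026

With r = 4 the leading error scales as h^4, so the weight is 2^4 = 16.
Weighted: 74.8935935008 − 4.6932036961 = 70.2003898047
Denominator 16 − 1 = 15.
(16·4.6808495938 − 4.6932036961)/(16 − 1) = 4.6800259870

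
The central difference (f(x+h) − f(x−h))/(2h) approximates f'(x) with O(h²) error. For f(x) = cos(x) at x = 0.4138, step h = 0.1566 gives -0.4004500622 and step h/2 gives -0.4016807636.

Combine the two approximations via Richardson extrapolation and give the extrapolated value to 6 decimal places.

Order 2 gives 2^r = 4 and 2^r − 1 = 3.
Difference of the inputs: -0.4016807636 − (-0.4004500622) = -0.0012307014
Correction (A(h/2) − A(h))/(4 − 1) = (-0.0012307014)/3 = -0.0004102338
R = A(h/2) + (A(h/2) − A(h))/3 = -0.4016807636 − 0.0004102338 = -0.4020909974

-0.402091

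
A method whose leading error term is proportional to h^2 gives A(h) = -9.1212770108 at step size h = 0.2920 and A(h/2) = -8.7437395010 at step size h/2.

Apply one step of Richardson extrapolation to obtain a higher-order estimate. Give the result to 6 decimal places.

-8.617894

Method order is 2; weight 2^2 = 4.
4×(-8.7437395010) = -34.9749580040; (-34.9749580040) − (-9.1212770108) = -25.8536809932
(-25.8536809932) ÷ 3 = -8.6178936644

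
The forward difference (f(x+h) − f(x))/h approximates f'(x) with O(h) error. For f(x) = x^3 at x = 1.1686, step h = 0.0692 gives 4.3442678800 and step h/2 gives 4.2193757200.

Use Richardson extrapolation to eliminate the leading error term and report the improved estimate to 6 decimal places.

4.094484

Leading term ∝ h^1; use weight 2 = 2^1.
Weighted: 8.4387514400 − 4.3442678800 = 4.0944835600
Extrapolated: 4.0944835600 / 1 = 4.0944835600
Shift from A(h/2): −0.1248921600.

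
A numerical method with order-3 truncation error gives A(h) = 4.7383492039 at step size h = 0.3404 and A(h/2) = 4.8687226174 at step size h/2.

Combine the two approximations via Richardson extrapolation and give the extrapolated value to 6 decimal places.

Method order is 3; weight 2^3 = 8.
Top: 8(4.8687226174) − (4.7383492039) = 34.2114317353
Divide by 2^3 − 1 = 7.
34.2114317353 ÷ 7 = 4.8873473908

4.887347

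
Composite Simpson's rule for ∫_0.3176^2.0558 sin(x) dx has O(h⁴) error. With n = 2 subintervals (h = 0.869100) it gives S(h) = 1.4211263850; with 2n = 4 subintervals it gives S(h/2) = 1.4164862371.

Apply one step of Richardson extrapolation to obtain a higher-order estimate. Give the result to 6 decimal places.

Leading term ∝ h^4; use weight 16 = 2^4.
16×1.4164862371 = 22.6637797936; subtract 1.4211263850 → 21.2426534086
Denominator 16 − 1 = 15.
Extrapolated: 21.2426534086 / 15 = 1.4161768939
Shift from A(h/2): −0.0003093432.

1.416177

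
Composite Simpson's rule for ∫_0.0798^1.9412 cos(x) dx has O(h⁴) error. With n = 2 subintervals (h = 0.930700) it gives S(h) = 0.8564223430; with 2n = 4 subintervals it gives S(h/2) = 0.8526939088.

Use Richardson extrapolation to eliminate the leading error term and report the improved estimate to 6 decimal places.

Leading term ∝ h^4; use weight 16 = 2^4.
Top: 16(0.8526939088) − (0.8564223430) = 12.7866801978
12.7866801978 ÷ 15 = 0.8524453465

0.852445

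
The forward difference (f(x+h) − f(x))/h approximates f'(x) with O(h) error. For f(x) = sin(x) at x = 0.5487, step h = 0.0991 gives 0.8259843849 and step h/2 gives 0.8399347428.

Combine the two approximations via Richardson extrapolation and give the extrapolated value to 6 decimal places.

0.853885

The method has order 1: 2^1 = 2.
Top: 2(0.8399347428) − (0.8259843849) = 0.8538851007
Denominator 2 − 1 = 1.
R = 0.8538851007/1 = 0.8538851007
Correction |R − A(h/2)| = 1.395e-02; gap |A(h/2) − A(h)| = 1.395e-02.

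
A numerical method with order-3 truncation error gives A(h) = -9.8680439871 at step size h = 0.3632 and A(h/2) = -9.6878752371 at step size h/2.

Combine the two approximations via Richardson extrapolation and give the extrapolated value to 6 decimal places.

With r = 3 the leading error scales as h^3, so the weight is 2^3 = 8.
Difference of the inputs: -9.6878752371 − (-9.8680439871) = 0.1801687500
Divide by 2^3 − 1 = 7: 0.1801687500/7 = 0.0257383929
R = -9.6878752371 + 0.0257383929 = -9.6621368442

-9.662137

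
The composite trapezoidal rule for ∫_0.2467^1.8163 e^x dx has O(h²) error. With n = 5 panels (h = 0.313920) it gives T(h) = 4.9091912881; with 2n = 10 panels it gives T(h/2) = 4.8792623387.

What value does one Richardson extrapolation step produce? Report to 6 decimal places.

r = 2: numerator weight 4, denominator 3.
4 × 4.8792623387 = 19.5170493548; subtract 4.9091912881 → 14.6078580667
Denominator 4 − 1 = 3.
Result: 4.8692860222
Correction |R − A(h/2)| = 9.976e-03; gap |A(h/2) − A(h)| = 2.993e-02.

4.869286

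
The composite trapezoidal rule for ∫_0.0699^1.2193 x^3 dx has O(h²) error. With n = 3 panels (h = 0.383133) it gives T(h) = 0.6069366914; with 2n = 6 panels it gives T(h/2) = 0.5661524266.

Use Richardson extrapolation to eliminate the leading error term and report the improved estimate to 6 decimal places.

Order 2 gives 2^r = 4 and 2^r − 1 = 3.
Numerator 4 × A(h/2) − A(h) = 4 × 0.5661524266 − 0.6069366914 = 1.6576730150
(4 × 0.5661524266 − 0.6069366914)/(4 − 1) = 0.5525576717

0.552558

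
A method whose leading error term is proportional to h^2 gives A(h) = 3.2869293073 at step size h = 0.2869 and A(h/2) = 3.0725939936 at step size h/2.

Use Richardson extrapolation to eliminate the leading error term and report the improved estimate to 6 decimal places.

3.001149

The method has order 2: 2^2 = 4.
4×3.0725939936 = 12.2903759744; 12.2903759744 − 3.2869293073 = 9.0034466671
Divide by 2^2 − 1 = 3.
(4×3.0725939936 − 3.2869293073)/(4 − 1) = 3.0011488890
Shift from A(h/2): −0.0714451046.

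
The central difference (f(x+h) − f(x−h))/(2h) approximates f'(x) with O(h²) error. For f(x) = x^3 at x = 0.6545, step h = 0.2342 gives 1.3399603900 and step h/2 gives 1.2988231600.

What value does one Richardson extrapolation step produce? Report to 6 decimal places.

Order 2 gives 2^r = 4 and 2^r − 1 = 3.
2^2*A(h/2) = 5.1952926400; minus A(h) gives 3.8553322500.
Denominator 4 − 1 = 3.
3.8553322500 ÷ 3 = 1.2851107500
Gap between inputs: 4.114e-02; correction applied: −0.0137124100.

1.285111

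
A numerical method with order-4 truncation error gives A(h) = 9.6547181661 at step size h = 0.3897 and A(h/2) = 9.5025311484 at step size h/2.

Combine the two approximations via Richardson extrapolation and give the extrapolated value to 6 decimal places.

9.492385

r = 4: numerator weight 16, denominator 15.
2^4×A(h/2) = 152.0404983744; minus A(h) gives 142.3857802083.
Divide by 2^4 − 1 = 15.
R = 142.3857802083/15 = 9.4923853472
Shift from A(h/2): −0.0101458012.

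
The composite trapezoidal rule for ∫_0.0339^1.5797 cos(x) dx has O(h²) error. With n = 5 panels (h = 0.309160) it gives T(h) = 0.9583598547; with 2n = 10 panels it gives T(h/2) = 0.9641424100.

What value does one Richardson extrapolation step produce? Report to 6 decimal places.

0.966070

r = 2: numerator weight 4, denominator 3.
4*0.9641424100 − 0.9583598547 = 2.8982097853
Extrapolated: 2.8982097853 / 3 = 0.9660699284
Gap between inputs: 5.783e-03; correction applied: +0.0019275184.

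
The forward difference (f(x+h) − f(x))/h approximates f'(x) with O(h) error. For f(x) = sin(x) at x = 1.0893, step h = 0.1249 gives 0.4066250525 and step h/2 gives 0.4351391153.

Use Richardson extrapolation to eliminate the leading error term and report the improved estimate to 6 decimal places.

Method order is 1; weight 2^1 = 2.
2^1*A(h/2) = 0.8702782306; minus A(h) gives 0.4636531781.
Denominator 2 − 1 = 1.
Result: 0.4636531781
Shift from A(h/2): +0.0285140628.

0.463653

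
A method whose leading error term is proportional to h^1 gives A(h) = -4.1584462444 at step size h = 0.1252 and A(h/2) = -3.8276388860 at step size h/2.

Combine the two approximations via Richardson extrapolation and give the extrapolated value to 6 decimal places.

r = 1: numerator weight 2, denominator 1.
Top: 2(-3.8276388860) − (-4.1584462444) = -3.4968315276
(2·(-3.8276388860) − (-4.1584462444))/(2 − 1) = -3.4968315276

-3.496832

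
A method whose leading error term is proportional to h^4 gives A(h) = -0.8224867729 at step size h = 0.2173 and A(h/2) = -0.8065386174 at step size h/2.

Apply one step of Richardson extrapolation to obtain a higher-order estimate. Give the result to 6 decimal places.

Error is O(h^4); halving h shrinks it by 2^4 = 16.
16×(-0.8065386174) = -12.9046178784; subtract (-0.8224867729) → -12.0821311055
R = (-12.0821311055)/15 = -0.8054754070

-0.805475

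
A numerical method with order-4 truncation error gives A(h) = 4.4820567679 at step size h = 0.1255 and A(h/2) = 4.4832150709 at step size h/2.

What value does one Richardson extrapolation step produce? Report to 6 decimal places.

4.483292

The method has order 4: 2^4 = 16.
Numerator 16·A(h/2) − A(h) = 16·4.4832150709 − 4.4820567679 = 67.2493843665
Extrapolated: 67.2493843665 / 15 = 4.4832922911
Gap between inputs: 1.158e-03; correction applied: +0.0000772202.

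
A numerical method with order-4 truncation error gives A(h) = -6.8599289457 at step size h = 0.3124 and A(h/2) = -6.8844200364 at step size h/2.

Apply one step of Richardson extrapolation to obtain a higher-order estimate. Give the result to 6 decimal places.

Order 4 gives 2^r = 16 and 2^r − 1 = 15.
16×(-6.8844200364) − (-6.8599289457) = -103.2907916367
Divide by 2^4 − 1 = 15.
(-103.2907916367) ÷ 15 = -6.8860527758

-6.886053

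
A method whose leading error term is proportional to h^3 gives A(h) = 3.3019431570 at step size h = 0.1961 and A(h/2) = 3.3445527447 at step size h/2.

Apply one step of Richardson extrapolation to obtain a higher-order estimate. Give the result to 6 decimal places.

With r = 3 the leading error scales as h^3, so the weight is 2^3 = 8.
8*3.3445527447 = 26.7564219576; subtract 3.3019431570 → 23.4544788006
Divide by 2^3 − 1 = 7.
R = 23.4544788006/7 = 3.3506398287

3.350640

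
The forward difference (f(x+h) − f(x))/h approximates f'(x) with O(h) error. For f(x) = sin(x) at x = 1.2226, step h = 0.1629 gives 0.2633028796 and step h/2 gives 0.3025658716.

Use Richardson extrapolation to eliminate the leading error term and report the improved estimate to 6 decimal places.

Order 1 gives 2^r = 2 and 2^r − 1 = 1.
2*0.3025658716 = 0.6051317432; 0.6051317432 − 0.2633028796 = 0.3418288636
R = 0.3418288636/1 = 0.3418288636
Shift from A(h/2): +0.0392629920.

0.341829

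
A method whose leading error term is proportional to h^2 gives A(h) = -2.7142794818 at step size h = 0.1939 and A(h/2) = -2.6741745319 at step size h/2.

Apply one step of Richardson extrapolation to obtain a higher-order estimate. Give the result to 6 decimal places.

-2.660806

Order 2 gives 2^r = 4 and 2^r − 1 = 3.
Numerator 4×A(h/2) − A(h) = 4×(-2.6741745319) − (-2.7142794818) = -7.9824186458
Divide by 2^2 − 1 = 3.
(4×(-2.6741745319) − (-2.7142794818))/(4 − 1) = -2.6608062153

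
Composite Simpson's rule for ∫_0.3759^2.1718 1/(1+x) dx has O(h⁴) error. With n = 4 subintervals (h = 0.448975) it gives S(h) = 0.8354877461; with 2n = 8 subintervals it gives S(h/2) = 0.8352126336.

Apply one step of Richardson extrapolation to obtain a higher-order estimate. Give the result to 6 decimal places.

The method has order 4: 2^4 = 16.
2^4×A(h/2) = 13.3634021376; minus A(h) gives 12.5279143915.
(16×0.8352126336 − 0.8354877461)/(16 − 1) = 0.8351942928
Gap between inputs: 2.751e-04; correction applied: −0.0000183408.

0.835194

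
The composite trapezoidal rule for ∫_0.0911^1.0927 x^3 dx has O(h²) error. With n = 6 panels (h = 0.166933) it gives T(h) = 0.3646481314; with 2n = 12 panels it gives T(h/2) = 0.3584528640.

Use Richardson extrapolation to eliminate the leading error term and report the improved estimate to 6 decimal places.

0.356388

r = 2: numerator weight 4, denominator 3.
4 × 0.3584528640 = 1.4338114560; 1.4338114560 − 0.3646481314 = 1.0691633246
Denominator 4 − 1 = 3.
Extrapolated: 1.0691633246 / 3 = 0.3563877749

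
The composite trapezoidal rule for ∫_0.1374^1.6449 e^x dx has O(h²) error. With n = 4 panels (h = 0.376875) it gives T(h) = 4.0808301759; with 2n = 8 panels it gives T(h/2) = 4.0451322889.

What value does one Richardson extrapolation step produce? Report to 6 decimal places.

With r = 2 the leading error scales as h^2, so the weight is 2^2 = 4.
A(h/2) − A(h) = 4.0451322889 − 4.0808301759 = -0.0356978870
Correction (A(h/2) − A(h))/(4 − 1) = (-0.0356978870)/3 = -0.0118992957
R = 4.0451322889 − 0.0118992957 = 4.0332329932
Gap between inputs: 3.570e-02; correction applied: −0.0118992957.

4.033233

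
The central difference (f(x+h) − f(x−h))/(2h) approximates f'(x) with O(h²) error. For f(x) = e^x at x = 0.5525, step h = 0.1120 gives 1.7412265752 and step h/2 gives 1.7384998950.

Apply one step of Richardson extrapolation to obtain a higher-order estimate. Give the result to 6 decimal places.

1.737591

The method has order 2: 2^2 = 4.
Numerator 4×A(h/2) − A(h) = 4×1.7384998950 − 1.7412265752 = 5.2127730048
Denominator 4 − 1 = 3.
Extrapolated: 5.2127730048 / 3 = 1.7375910016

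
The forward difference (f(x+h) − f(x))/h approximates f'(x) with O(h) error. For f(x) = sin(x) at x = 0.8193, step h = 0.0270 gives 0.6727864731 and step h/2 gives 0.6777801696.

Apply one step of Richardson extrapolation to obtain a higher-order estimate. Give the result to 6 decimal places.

0.682774

With r = 1 the leading error scales as h^1, so the weight is 2^1 = 2.
Top: 2(0.6777801696) − (0.6727864731) = 0.6827738661
Denominator 2 − 1 = 1.
Extrapolated: 0.6827738661 / 1 = 0.6827738661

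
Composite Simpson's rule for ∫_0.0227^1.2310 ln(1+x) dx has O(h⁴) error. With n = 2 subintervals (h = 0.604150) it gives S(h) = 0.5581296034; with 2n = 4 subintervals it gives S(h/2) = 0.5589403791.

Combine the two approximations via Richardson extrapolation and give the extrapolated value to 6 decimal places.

Error is O(h^4); halving h shrinks it by 2^4 = 16.
Difference of the inputs: 0.5589403791 − 0.5581296034 = 0.0008107757
Divide by 2^4 − 1 = 15: 0.0008107757/15 = 0.0000540517
R = A(h/2) + (A(h/2) − A(h))/15 = 0.5589403791 + 0.0000540517 = 0.5589944308

0.558994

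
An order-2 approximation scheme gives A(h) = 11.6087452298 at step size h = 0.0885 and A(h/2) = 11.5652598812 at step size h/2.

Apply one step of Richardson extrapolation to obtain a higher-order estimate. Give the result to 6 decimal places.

With r = 2 the leading error scales as h^2, so the weight is 2^2 = 4.
4·11.5652598812 = 46.2610395248; 46.2610395248 − 11.6087452298 = 34.6522942950
(4·11.5652598812 − 11.6087452298)/(4 − 1) = 11.5507647650

11.550765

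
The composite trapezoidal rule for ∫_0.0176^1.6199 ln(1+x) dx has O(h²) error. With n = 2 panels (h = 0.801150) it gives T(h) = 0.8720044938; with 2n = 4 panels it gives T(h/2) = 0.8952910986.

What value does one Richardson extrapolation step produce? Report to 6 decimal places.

0.903053

With r = 2 the leading error scales as h^2, so the weight is 2^2 = 4.
4×0.8952910986 = 3.5811643944; subtract 0.8720044938 → 2.7091599006
2.7091599006 ÷ 3 = 0.9030533002
Correction |R − A(h/2)| = 7.762e-03; gap |A(h/2) − A(h)| = 2.329e-02.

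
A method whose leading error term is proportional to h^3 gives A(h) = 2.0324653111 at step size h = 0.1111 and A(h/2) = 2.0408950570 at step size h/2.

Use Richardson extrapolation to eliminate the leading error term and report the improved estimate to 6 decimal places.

2.042099

Method order is 3; weight 2^3 = 8.
8·2.0408950570 = 16.3271604560; subtract 2.0324653111 → 14.2946951449
(8·2.0408950570 − 2.0324653111)/(8 − 1) = 2.0420993064
Shift from A(h/2): +0.0012042494.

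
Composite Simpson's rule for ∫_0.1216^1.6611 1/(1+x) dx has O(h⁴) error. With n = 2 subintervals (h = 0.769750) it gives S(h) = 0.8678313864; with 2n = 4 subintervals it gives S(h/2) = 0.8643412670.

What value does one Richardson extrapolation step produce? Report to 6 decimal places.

0.864109

The method has order 4: 2^4 = 16.
Difference of the inputs: 0.8643412670 − 0.8678313864 = -0.0034901194
Divide by 2^4 − 1 = 15: (-0.0034901194)/15 = -0.0002326746
R = 0.8643412670 − 0.0002326746 = 0.8641085924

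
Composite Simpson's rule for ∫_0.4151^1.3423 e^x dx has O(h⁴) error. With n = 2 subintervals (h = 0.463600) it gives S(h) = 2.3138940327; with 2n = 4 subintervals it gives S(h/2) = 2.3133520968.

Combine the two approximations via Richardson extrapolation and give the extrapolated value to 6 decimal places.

The method has order 4: 2^4 = 16.
Numerator 16 × A(h/2) − A(h) = 16 × 2.3133520968 − 2.3138940327 = 34.6997395161
Divide by 2^4 − 1 = 15.
So the Richardson estimate is 2.3133159677.
Gap between inputs: 5.419e-04; correction applied: −0.0000361291.

2.313316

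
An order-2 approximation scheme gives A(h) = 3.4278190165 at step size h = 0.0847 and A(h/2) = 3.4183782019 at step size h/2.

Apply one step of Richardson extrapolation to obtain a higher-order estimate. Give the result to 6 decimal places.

3.415231

With r = 2 the leading error scales as h^2, so the weight is 2^2 = 4.
A(h/2) − A(h) = 3.4183782019 − 3.4278190165 = -0.0094408146
Correction (A(h/2) − A(h))/(4 − 1) = (-0.0094408146)/3 = -0.0031469382
R = 3.4183782019 − 0.0031469382 = 3.4152312637
Correction |R − A(h/2)| = 3.147e-03; gap |A(h/2) − A(h)| = 9.441e-03.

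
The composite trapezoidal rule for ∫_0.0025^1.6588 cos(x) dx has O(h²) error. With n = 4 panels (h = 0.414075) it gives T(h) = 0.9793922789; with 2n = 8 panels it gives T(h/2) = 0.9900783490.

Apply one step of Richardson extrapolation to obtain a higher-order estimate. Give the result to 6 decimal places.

0.993640

Method order is 2; weight 2^2 = 4.
Weighted: 3.9603133960 − 0.9793922789 = 2.9809211171
Denominator 4 − 1 = 3.
(4*0.9900783490 − 0.9793922789)/(4 − 1) = 0.9936403724
Correction |R − A(h/2)| = 3.562e-03; gap |A(h/2) − A(h)| = 1.069e-02.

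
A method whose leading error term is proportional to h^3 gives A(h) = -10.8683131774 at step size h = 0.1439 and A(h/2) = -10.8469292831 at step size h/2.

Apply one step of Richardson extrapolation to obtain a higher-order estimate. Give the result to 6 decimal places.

r = 3: numerator weight 8, denominator 7.
8×(-10.8469292831) = -86.7754342648; (-86.7754342648) − (-10.8683131774) = -75.9071210874
R = (-75.9071210874)/7 = -10.8438744411
Correction |R − A(h/2)| = 3.055e-03; gap |A(h/2) − A(h)| = 2.138e-02.

-10.843874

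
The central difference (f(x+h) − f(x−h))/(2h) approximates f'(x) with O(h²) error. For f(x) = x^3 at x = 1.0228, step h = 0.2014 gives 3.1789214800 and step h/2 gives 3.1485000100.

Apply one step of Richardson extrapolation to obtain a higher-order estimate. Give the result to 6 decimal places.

3.138360

r = 2: numerator weight 4, denominator 3.
Top: 4(3.1485000100) − (3.1789214800) = 9.4150785600
Extrapolated: 9.4150785600 / 3 = 3.1383595200
Correction |R − A(h/2)| = 1.014e-02; gap |A(h/2) − A(h)| = 3.042e-02.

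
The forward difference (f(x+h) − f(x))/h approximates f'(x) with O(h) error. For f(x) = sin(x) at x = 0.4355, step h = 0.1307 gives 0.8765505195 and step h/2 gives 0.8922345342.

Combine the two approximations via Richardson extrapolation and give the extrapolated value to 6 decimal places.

r = 1: numerator weight 2, denominator 1.
Weighted: 1.7844690684 − 0.8765505195 = 0.9079185489
0.9079185489 ÷ 1 = 0.9079185489
Shift from A(h/2): +0.0156840147.

0.907919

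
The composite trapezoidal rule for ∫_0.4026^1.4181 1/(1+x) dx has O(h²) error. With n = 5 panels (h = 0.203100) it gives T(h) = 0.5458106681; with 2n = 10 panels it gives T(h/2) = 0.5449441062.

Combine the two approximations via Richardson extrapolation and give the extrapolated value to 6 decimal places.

The method has order 2: 2^2 = 4.
Weighted: 2.1797764248 − 0.5458106681 = 1.6339657567
1.6339657567 ÷ 3 = 0.5446552522

0.544655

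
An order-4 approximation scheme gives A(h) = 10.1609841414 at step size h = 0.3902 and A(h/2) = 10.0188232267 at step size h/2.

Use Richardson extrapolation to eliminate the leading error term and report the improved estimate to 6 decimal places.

10.009346

r = 4: numerator weight 16, denominator 15.
16·10.0188232267 = 160.3011716272; 160.3011716272 − 10.1609841414 = 150.1401874858
(16·10.0188232267 − 10.1609841414)/(16 − 1) = 10.0093458324
Gap between inputs: 1.422e-01; correction applied: −0.0094773943.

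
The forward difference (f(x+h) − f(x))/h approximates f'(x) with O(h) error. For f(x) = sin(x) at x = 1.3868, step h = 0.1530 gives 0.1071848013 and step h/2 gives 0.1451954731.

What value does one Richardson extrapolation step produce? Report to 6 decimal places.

0.183206

Order 1 gives 2^r = 2 and 2^r − 1 = 1.
2 × 0.1451954731 − 0.1071848013 = 0.1832061449
0.1832061449 ÷ 1 = 0.1832061449
Shift from A(h/2): +0.0380106718.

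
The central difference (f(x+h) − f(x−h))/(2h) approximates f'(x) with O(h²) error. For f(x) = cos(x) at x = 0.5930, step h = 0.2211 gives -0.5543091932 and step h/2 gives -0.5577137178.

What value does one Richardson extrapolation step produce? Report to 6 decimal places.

-0.558849

Error is O(h^2); halving h shrinks it by 2^2 = 4.
2^2 × A(h/2) = -2.2308548712; minus A(h) gives -1.6765456780.
Divide by 2^2 − 1 = 3.
(4 × (-0.5577137178) − (-0.5543091932))/(4 − 1) = -0.5588485593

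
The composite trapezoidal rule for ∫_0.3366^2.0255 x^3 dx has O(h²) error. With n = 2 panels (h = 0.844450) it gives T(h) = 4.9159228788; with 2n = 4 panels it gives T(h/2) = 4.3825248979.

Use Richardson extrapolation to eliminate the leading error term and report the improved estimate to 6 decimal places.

r = 2, so 2^r = 4.
4*4.3825248979 − 4.9159228788 = 12.6141767128
R = 12.6141767128/3 = 4.2047255709
Gap between inputs: 5.334e-01; correction applied: −0.1777993270.

4.204726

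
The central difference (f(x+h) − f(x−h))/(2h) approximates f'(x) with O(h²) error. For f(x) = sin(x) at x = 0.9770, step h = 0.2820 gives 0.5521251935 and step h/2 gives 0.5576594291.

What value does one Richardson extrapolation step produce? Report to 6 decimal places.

With r = 2 the leading error scales as h^2, so the weight is 2^2 = 4.
Numerator 4 × A(h/2) − A(h) = 4 × 0.5576594291 − 0.5521251935 = 1.6785125229
1.6785125229 ÷ 3 = 0.5595041743

0.559504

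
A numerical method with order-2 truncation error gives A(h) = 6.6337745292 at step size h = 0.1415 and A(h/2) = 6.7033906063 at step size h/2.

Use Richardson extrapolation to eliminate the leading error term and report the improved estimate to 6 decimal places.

With r = 2 the leading error scales as h^2, so the weight is 2^2 = 4.
4*6.7033906063 = 26.8135624252; 26.8135624252 − 6.6337745292 = 20.1797878960
R = 20.1797878960/3 = 6.7265959653
Shift from A(h/2): +0.0232053590.

6.726596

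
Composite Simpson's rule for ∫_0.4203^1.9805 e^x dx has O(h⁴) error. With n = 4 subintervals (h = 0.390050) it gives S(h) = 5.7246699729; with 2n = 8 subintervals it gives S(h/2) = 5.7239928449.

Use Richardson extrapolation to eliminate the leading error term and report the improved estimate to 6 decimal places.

5.723948

With r = 4 the leading error scales as h^4, so the weight is 2^4 = 16.
Top: 16(5.7239928449) − (5.7246699729) = 85.8592155455
Extrapolated: 85.8592155455 / 15 = 5.7239477030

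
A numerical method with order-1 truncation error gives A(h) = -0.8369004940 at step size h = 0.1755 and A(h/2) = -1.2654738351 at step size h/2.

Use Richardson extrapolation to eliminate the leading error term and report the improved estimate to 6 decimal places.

r = 1, so 2^r = 2.
2*(-1.2654738351) = -2.5309476702; (-2.5309476702) − (-0.8369004940) = -1.6940471762
Denominator 2 − 1 = 1.
Result: -1.6940471762

-1.694047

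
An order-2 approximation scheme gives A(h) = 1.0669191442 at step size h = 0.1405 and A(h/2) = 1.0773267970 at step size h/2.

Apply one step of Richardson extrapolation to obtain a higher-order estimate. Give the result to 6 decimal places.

1.080796

Method order is 2; weight 2^2 = 4.
Weighted: 4.3093071880 − 1.0669191442 = 3.2423880438
Extrapolated: 3.2423880438 / 3 = 1.0807960146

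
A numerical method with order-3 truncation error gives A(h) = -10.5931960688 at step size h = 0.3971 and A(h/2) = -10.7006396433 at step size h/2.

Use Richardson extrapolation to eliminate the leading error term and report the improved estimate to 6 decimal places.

The method has order 3: 2^3 = 8.
Top: 8(-10.7006396433) − (-10.5931960688) = -75.0119210776
(-75.0119210776) ÷ 7 = -10.7159887254

-10.715989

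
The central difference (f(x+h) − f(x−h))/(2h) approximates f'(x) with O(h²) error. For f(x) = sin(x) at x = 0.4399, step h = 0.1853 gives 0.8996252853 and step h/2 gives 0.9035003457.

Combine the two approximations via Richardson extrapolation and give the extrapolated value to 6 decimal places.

The method has order 2: 2^2 = 4.
4 × 0.9035003457 − 0.8996252853 = 2.7143760975
2.7143760975 ÷ 3 = 0.9047920325

0.904792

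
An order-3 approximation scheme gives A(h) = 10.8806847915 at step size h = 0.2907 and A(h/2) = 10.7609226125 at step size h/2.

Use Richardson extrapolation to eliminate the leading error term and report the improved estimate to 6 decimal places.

With r = 3 the leading error scales as h^3, so the weight is 2^3 = 8.
8·10.7609226125 − 10.8806847915 = 75.2066961085
R = 75.2066961085/7 = 10.7438137298

10.743814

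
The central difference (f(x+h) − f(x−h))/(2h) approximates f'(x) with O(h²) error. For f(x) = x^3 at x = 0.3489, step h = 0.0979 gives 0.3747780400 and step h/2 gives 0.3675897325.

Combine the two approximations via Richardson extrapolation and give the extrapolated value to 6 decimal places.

The method has order 2: 2^2 = 4.
Top: 4(0.3675897325) − (0.3747780400) = 1.0955808900
Divide by 2^2 − 1 = 3.
Extrapolated: 1.0955808900 / 3 = 0.3651936300

0.365194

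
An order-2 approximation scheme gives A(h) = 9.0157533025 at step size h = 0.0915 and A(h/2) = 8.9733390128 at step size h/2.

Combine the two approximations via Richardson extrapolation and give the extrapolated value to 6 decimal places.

The method has order 2: 2^2 = 4.
A(h/2) − A(h) = 8.9733390128 − 9.0157533025 = -0.0424142897
Divide by 2^2 − 1 = 3: (-0.0424142897)/3 = -0.0141380966
R = 8.9733390128 − 0.0141380966 = 8.9592009162
Shift from A(h/2): −0.0141380966.

8.959201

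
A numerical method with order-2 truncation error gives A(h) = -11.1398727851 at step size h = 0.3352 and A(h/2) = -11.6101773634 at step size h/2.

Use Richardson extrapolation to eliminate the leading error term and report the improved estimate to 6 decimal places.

-11.766946

The method has order 2: 2^2 = 4.
Numerator 4 × A(h/2) − A(h) = 4 × (-11.6101773634) − (-11.1398727851) = -35.3008366685
(4 × (-11.6101773634) − (-11.1398727851))/(4 − 1) = -11.7669455562
Gap between inputs: 4.703e-01; correction applied: −0.1567681928.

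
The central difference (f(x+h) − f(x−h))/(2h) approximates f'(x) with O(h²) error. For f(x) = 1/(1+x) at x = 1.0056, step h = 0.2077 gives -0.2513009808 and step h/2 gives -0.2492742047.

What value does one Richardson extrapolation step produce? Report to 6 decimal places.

-0.248599

r = 2, so 2^r = 4.
4×(-0.2492742047) = -0.9970968188; subtract (-0.2513009808) → -0.7457958380
Extrapolated: (-0.7457958380) / 3 = -0.2485986127
Gap between inputs: 2.027e-03; correction applied: +0.0006755920.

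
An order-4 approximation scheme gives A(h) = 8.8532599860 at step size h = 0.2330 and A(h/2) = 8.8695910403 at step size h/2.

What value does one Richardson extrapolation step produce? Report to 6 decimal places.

8.870680

The method has order 4: 2^4 = 16.
Numerator 16×A(h/2) − A(h) = 16×8.8695910403 − 8.8532599860 = 133.0601966588
Denominator 16 − 1 = 15.
Result: 8.8706797773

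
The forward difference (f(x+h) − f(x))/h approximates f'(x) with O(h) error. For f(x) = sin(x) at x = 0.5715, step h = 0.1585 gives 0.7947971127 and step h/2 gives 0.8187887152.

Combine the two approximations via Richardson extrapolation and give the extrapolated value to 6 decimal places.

Order 1 gives 2^r = 2 and 2^r − 1 = 1.
2·0.8187887152 − 0.7947971127 = 0.8427803177
Divide by 2^1 − 1 = 1.
(2·0.8187887152 − 0.7947971127)/(2 − 1) = 0.8427803177

0.842780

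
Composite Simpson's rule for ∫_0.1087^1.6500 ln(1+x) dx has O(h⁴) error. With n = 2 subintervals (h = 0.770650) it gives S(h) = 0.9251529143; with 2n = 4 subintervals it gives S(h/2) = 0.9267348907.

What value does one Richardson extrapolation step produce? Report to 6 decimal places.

Leading term ∝ h^4; use weight 16 = 2^4.
Top: 16(0.9267348907) − (0.9251529143) = 13.9026053369
Extrapolated: 13.9026053369 / 15 = 0.9268403558

0.926840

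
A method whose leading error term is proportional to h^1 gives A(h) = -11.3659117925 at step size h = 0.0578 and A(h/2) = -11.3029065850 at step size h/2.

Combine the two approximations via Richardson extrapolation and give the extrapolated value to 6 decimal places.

-11.239901

Leading term ∝ h^1; use weight 2 = 2^1.
2×(-11.3029065850) = -22.6058131700; subtract (-11.3659117925) → -11.2399013775
Divide by 2^1 − 1 = 1.
Extrapolated: (-11.2399013775) / 1 = -11.2399013775
Correction |R − A(h/2)| = 6.301e-02; gap |A(h/2) − A(h)| = 6.301e-02.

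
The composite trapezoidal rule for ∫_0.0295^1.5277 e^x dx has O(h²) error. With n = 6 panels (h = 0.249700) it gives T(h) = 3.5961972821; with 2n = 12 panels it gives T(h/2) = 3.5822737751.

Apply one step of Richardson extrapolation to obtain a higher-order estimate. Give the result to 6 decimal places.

With r = 2 the leading error scales as h^2, so the weight is 2^2 = 4.
Numerator 4·A(h/2) − A(h) = 4·3.5822737751 − 3.5961972821 = 10.7328978183
10.7328978183 ÷ 3 = 3.5776326061

3.577633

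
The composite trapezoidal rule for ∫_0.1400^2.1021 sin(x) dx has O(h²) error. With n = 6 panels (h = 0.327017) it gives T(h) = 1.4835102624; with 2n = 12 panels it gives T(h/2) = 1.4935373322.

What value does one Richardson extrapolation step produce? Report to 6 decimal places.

1.496880

r = 2: numerator weight 4, denominator 3.
Difference of the inputs: 1.4935373322 − 1.4835102624 = 0.0100270698
Divide by 2^2 − 1 = 3: 0.0100270698/3 = 0.0033423566
R = A(h/2) + (A(h/2) − A(h))/3 = 1.4935373322 + 0.0033423566 = 1.4968796888
Correction |R − A(h/2)| = 3.342e-03; gap |A(h/2) − A(h)| = 1.003e-02.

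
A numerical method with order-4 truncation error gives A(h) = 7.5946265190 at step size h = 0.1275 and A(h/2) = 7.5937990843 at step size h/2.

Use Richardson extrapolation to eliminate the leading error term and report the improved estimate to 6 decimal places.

7.593744

Order 4 gives 2^r = 16 and 2^r − 1 = 15.
A(h/2) − A(h) = 7.5937990843 − 7.5946265190 = -0.0008274347
Divide by 2^4 − 1 = 15: (-0.0008274347)/15 = -0.0000551623
R = A(h/2) + (A(h/2) − A(h))/15 = 7.5937990843 − 0.0000551623 = 7.5937439220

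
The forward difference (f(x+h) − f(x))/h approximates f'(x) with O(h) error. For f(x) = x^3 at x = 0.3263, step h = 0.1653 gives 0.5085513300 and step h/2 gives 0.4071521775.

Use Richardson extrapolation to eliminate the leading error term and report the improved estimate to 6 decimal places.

The method has order 1: 2^1 = 2.
2×0.4071521775 = 0.8143043550; subtract 0.5085513300 → 0.3057530250
Denominator 2 − 1 = 1.
Result: 0.3057530250

0.305753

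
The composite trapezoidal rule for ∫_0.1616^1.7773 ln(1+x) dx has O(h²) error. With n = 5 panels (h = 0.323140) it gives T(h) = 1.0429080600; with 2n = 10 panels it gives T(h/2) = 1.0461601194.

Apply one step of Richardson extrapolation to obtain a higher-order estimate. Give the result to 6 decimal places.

r = 2, so 2^r = 4.
Weighted: 4.1846404776 − 1.0429080600 = 3.1417324176
R = 3.1417324176/3 = 1.0472441392

1.047244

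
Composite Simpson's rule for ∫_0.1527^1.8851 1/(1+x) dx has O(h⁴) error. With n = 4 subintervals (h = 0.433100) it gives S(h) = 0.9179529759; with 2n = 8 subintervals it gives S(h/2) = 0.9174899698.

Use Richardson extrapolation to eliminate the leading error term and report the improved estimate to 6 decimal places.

r = 4, so 2^r = 16.
Top: 16(0.9174899698) − (0.9179529759) = 13.7618865409
Divide by 2^4 − 1 = 15.
R = 13.7618865409/15 = 0.9174591027

0.917459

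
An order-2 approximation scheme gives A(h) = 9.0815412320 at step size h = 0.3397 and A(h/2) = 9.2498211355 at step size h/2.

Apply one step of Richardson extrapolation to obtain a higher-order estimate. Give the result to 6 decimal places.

9.305914

With r = 2 the leading error scales as h^2, so the weight is 2^2 = 4.
4·9.2498211355 − 9.0815412320 = 27.9177433100
(4·9.2498211355 − 9.0815412320)/(4 − 1) = 9.3059144367
Shift from A(h/2): +0.0560933012.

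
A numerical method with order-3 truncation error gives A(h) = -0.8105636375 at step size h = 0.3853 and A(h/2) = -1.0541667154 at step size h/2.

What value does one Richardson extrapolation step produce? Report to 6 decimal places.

r = 3: numerator weight 8, denominator 7.
Difference of the inputs: -1.0541667154 − (-0.8105636375) = -0.2436030779
Divide by 2^3 − 1 = 7: (-0.2436030779)/7 = -0.0348004397
R = -1.0541667154 − 0.0348004397 = -1.0889671551
Gap between inputs: 2.436e-01; correction applied: −0.0348004397.

-1.088967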